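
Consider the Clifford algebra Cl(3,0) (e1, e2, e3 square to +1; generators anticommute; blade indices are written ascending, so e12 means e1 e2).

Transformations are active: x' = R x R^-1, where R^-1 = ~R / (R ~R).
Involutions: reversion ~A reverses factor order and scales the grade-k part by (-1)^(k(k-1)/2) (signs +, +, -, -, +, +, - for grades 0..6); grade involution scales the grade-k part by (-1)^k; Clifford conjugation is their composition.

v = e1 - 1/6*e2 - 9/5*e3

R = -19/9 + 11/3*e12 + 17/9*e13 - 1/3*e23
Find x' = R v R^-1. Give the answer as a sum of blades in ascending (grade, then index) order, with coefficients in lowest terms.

~R = -19/9 - 11/3*e12 - 17/9*e13 + 1/3*e23, and R ~R = 1748/81, so R^-1 = ~R / (1748/81).
R v = -551/90*e1 - 733/270*e2 + 167/90*e3 - 1787/270*e123
Answer: 879/2185*e1 + 12169/6555*e2 - 3549/4370*e3


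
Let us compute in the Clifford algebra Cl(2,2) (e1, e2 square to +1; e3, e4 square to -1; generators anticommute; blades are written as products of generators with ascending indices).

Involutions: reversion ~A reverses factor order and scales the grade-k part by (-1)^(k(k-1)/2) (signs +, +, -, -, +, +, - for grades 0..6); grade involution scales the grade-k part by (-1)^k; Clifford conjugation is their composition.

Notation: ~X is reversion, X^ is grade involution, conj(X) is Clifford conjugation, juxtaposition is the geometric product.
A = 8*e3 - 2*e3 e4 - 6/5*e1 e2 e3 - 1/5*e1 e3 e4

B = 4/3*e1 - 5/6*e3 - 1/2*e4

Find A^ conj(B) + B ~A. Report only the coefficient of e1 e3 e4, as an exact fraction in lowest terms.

first term: 20/3 + e3 - 5/3*e4 - e1 e2 - 323/30*e1 e3 + 1/6*e1 e4 - 8/5*e2 e3 - 64/15*e3 e4 + 8/3*e1 e3 e4 + 3/5*e1 e2 e3 e4
second term: 20/3 - e3 + 5/3*e4 + e1 e2 + 323/30*e1 e3 - 1/6*e1 e4 + 8/5*e2 e3 + 64/15*e3 e4 + 8/3*e1 e3 e4 + 3/5*e1 e2 e3 e4
Answer: 16/3


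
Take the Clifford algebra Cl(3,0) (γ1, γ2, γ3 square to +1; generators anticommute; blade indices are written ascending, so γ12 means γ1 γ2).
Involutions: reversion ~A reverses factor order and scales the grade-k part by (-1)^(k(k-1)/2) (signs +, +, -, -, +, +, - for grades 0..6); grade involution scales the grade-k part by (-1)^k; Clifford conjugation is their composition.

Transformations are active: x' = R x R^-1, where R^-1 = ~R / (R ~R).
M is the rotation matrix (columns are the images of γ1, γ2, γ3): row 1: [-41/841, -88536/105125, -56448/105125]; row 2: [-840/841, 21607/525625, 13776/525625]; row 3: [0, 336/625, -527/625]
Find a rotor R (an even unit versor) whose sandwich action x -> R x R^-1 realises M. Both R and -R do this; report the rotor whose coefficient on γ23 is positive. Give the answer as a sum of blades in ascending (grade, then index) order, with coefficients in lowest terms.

Method: write R = a + b12*γ12 + b13*γ13 + b23*γ23 with a^2 + b12^2 + b13^2 + b23^2 = 1 (so R^-1 = ~R). Expanding the columns R e_j ~R gives tr M = 4a^2 - 1 and, from the antisymmetric part, M21 - M12 = -4a*b12, M13 - M31 = 4a*b13, M32 - M23 = -4a*b23.
Here tr M = -17889/21025, so a^2 = (1 + tr M)/4 = 784/21025 and a = ±28/145. Taking a = 28/145: M21 - M12 = -16464/105125, M13 - M31 = -56448/105125, M32 - M23 = 10752/21025, giving b12 = 147/725, b13 = -504/725, b23 = -96/145, i.e. R = 28/145 + 147/725*γ12 - 504/725*γ13 - 96/145*γ23.
Its γ23 coefficient is negative, so report the other preimage -R.
Answer: -28/145 - 147/725*γ12 + 504/725*γ13 + 96/145*γ23. Sheet selection: the two-to-one cover makes ±R indistinguishable at the matrix level (trace -17889/21025), so uniqueness comes from the required sign on γ23.


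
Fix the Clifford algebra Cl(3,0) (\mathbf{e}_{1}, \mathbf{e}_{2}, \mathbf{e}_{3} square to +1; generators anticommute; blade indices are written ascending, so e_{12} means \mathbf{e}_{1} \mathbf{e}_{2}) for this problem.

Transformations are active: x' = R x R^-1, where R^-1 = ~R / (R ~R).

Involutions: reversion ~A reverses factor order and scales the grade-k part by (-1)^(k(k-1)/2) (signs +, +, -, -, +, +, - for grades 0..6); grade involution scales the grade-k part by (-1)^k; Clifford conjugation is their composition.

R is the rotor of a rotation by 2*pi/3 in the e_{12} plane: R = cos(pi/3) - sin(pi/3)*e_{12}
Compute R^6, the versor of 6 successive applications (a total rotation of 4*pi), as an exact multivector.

Rotor phase runs at HALF the rotation angle; powers of one rotor simply add phase, so after 6 steps in e_{12} the phase is 6*pi/3 = 2 \pi and R^6 = cos(2 \pi) - sin(2 \pi)*e_{12}.
cos(2 \pi) = 1 and sin(2 \pi) = 0, so R^6 = 1. The total rotation 4*pi is 2 full turns, so every vector returns to itself, yet the rotor is +1, back on the identity sheet (an even number of 2*pi turns).
Answer: 1


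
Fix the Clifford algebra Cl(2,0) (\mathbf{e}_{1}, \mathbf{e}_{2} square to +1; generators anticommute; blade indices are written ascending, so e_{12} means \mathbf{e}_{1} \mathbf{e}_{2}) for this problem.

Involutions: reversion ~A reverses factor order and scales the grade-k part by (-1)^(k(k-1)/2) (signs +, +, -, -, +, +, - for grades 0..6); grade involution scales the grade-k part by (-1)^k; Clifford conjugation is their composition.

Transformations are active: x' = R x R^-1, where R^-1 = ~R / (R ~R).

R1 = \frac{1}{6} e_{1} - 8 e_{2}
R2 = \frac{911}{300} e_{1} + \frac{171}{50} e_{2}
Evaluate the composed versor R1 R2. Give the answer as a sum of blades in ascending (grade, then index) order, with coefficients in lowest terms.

Distribute over the terms of R1 (each basis-blade product reordered to ascending indices, repeated generators contracted through their squares):
(\frac{1}{6} e_{1}) R2 = \frac{911}{1800} + \frac{57}{100} e_{12}
(-8 e_{2}) R2 = -\frac{684}{25} + \frac{1822}{75} e_{12}
Summing the partial products and collecting blades:
Answer: -\frac{48337}{1800} + \frac{7459}{300} e_{12}


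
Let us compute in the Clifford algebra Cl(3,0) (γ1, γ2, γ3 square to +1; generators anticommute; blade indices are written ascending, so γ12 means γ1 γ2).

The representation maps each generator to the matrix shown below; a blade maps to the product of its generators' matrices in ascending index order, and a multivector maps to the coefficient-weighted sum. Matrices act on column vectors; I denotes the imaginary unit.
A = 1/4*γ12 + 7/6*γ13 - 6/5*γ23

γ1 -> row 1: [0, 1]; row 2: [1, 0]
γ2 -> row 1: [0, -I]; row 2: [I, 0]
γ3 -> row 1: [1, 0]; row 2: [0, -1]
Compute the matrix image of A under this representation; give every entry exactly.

Bivector images (products of the table entries): rho(γ12) = rho(γ1)rho(γ2) = row 1: [I, 0]; row 2: [0, -I]; rho(γ13) = rho(γ1)rho(γ3) = row 1: [0, -1]; row 2: [1, 0]; rho(γ23) = rho(γ2)rho(γ3) = row 1: [0, I]; row 2: [I, 0].
M = (1/4)*rho(γ12) + (7/6)*rho(γ13) + (-6/5)*rho(γ23), summed entrywise:
Answer: row 1: [I/4, -7/6 - 6*I/5]; row 2: [7/6 - 6*I/5, -I/4]


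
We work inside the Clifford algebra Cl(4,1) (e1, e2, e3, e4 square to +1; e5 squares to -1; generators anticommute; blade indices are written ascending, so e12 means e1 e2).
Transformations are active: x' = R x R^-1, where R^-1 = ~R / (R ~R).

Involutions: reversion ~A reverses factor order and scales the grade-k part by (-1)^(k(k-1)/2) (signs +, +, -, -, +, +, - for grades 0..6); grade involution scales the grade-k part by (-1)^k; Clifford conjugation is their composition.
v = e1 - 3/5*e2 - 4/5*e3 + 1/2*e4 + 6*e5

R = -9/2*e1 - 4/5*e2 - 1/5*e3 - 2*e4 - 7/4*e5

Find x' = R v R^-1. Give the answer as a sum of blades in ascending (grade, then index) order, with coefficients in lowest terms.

~R = -9/2*e1 - 4/5*e2 - 1/5*e3 - 2*e4 - 7/4*e5, and R ~R = 8747/400, so R^-1 = ~R / (8747/400).
R v = 141/25 + 7/2*e12 + 19/5*e13 - 1/4*e14 - 101/4*e15 + 13/25*e23 - 8/5*e24 - 117/20*e25 - 17/10*e34 - 13/5*e35 - 89/8*e45
Answer: -29051/8747*e1 + 8193/43735*e2 + 30476/43735*e3 - 26795/17494*e4 - 60378/8747*e5


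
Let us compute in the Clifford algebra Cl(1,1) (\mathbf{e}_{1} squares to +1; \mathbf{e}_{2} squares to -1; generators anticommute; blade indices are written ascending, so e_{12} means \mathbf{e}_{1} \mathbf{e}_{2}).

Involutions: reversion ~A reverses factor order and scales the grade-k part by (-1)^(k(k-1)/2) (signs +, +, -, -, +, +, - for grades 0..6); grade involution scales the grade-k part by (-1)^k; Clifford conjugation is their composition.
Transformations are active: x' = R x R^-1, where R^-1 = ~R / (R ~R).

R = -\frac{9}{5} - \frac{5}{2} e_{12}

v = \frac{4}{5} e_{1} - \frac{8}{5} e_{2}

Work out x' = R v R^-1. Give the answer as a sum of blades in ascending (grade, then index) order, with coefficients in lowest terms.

~R = -\frac{9}{5} + \frac{5}{2} e_{12}, and R ~R = -\frac{301}{100}, so R^-1 = ~R / (-\frac{301}{100}).
R v = -\frac{136}{25} e_{1} + \frac{122}{25} e_{2}
Answer: -\frac{10996}{1505} e_{1} + \frac{11192}{1505} e_{2}


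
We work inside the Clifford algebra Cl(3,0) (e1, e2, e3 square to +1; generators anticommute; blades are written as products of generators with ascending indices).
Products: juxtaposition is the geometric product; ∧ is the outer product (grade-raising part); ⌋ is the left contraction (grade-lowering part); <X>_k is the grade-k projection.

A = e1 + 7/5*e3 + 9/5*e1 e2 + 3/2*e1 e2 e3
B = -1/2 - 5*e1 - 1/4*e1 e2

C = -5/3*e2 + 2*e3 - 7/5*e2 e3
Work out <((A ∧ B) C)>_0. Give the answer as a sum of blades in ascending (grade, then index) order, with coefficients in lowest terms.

step 1: -1/2*e1 - 7/10*e3 - 9/10*e1 e2 + 7*e1 e3 - 11/10*e1 e2 e3
step 2: -7/5 + 349/25*e1 - 49/50*e2 + 253/30*e1 e2 - 118/75*e1 e3 - 7/6*e2 e3 + 317/30*e1 e2 e3
step 3: -7/5
Answer: -7/5


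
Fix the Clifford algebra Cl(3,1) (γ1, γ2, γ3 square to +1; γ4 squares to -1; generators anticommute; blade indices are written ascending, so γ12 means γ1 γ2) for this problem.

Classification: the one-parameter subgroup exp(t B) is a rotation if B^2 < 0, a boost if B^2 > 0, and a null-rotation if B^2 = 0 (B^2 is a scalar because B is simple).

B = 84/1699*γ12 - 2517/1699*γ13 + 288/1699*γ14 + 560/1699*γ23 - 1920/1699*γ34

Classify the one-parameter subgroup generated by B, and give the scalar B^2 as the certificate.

B^2 term by term: the squares give (84/1699)^2*(γ12)^2 + (-2517/1699)^2*(γ13)^2 + (288/1699)^2*(γ14)^2 + (560/1699)^2*(γ23)^2 + (-1920/1699)^2*(γ34)^2 = 7056/2886601*(-1) + 6335289/2886601*(-1) + 82944/2886601*(+1) + 313600/2886601*(-1) + 3686400/2886601*(+1) = -1 (each basis 2-blade squares to minus the product of its generators' squares); cross terms between blades sharing an index anticommute and cancel; the commuting (index-disjoint) pairs give grade-4 terms 2*c*c'*(blade product), which cancel blade by blade — γ1234: -322560/2886601 + 322560/2886601 = 0 — confirming B is simple. So B^2 = -1.
Answer: rotation, certificate B^2 = -1. The class reads off the invariant scalar -1 directly.


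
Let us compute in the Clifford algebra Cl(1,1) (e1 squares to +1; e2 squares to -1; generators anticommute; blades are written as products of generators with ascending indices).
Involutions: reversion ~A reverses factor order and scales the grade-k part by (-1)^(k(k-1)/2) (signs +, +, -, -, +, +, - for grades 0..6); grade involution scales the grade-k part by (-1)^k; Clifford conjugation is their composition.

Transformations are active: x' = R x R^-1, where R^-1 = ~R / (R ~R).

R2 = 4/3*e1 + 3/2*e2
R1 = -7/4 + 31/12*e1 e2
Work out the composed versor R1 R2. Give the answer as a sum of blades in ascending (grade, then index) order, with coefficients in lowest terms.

Distribute over the terms of R1 (each basis-blade product reordered to ascending indices, repeated generators contracted through their squares):
(-7/4) R2 = -7/3*e1 - 21/8*e2
(31/12*e1 e2) R2 = -31/8*e1 - 31/9*e2
Summing the partial products and collecting blades:
Answer: -149/24*e1 - 437/72*e2


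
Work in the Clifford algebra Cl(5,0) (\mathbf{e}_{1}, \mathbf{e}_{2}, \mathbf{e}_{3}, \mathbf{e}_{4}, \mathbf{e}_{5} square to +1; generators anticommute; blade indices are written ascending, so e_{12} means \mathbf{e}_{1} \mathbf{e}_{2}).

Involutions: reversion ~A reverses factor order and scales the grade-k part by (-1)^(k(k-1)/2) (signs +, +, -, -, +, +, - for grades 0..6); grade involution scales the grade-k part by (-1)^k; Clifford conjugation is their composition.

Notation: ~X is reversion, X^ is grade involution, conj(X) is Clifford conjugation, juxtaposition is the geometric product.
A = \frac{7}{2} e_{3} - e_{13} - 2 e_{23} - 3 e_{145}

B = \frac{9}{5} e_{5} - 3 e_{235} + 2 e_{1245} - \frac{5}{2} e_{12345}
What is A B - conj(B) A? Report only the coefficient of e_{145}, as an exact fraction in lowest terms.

first term: 6 e_{2} - 6 e_{5} - \frac{27}{5} e_{14} - \frac{15}{2} e_{23} + \frac{21}{2} e_{25} + \frac{63}{10} e_{35} - 3 e_{125} - \frac{9}{5} e_{135} - 5 e_{145} - \frac{18}{5} e_{235} + \frac{5}{2} e_{245} + 9 e_{1234} - \frac{35}{4} e_{1245} + 4 e_{1345} - 2 e_{2345} + 7 e_{12345}
second term: -6 e_{2} - 6 e_{5} + \frac{27}{5} e_{14} + \frac{15}{2} e_{23} + \frac{21}{2} e_{25} + \frac{63}{10} e_{35} + 3 e_{125} + \frac{9}{5} e_{135} + 5 e_{145} + \frac{18}{5} e_{235} - \frac{5}{2} e_{245} + 9 e_{1234} + \frac{35}{4} e_{1245} - 4 e_{1345} + 2 e_{2345} + 7 e_{12345}
Answer: -10


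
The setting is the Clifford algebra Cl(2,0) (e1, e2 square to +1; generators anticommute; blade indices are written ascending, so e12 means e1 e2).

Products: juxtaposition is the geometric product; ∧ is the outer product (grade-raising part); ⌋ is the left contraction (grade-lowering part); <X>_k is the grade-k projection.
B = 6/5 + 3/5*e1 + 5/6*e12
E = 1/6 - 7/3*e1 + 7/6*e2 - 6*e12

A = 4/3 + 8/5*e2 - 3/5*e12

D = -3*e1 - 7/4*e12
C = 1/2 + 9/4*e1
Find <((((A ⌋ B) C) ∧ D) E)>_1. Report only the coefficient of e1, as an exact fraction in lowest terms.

step 1: 21/10 - 8/15*e1 + 10/9*e12
step 2: -3/20 + 107/24*e1 - 5/2*e2 + 5/9*e12
step 3: 9/20*e1 - 579/80*e12
step 4: -1779/40 - 1339/160*e1 - 1567/80*e2 - 109/160*e12
step 5: -1339/160*e1 - 1567/80*e2
Answer: -1339/160


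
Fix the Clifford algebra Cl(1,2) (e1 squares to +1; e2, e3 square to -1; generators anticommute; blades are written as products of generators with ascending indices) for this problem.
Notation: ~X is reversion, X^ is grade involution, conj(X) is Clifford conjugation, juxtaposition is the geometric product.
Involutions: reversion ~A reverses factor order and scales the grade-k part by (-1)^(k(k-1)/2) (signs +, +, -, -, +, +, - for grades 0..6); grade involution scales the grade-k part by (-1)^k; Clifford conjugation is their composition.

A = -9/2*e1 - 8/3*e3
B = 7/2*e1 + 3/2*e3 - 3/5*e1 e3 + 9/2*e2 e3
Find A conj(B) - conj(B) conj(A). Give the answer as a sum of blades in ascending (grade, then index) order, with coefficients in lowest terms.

first term: 47/4 - 8/5*e1 + 12*e2 - 27/10*e3 - 31/12*e1 e3 + 81/4*e1 e2 e3
second term: -47/4 - 8/5*e1 + 12*e2 - 27/10*e3 - 31/12*e1 e3 - 81/4*e1 e2 e3
Answer: 47/2 + 81/2*e1 e2 e3


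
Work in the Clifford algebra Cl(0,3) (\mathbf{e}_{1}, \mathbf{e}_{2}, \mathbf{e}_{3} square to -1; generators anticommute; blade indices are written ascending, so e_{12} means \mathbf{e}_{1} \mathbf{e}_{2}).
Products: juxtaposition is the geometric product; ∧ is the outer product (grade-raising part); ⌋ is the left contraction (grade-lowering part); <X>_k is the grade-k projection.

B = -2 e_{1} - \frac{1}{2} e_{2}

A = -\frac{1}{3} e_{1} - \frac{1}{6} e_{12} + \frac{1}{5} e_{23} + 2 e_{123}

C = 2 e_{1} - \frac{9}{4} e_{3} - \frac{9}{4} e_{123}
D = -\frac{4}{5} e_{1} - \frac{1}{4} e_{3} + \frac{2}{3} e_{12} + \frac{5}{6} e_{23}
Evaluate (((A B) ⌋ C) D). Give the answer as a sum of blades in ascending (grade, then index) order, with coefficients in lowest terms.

step 1: -\frac{2}{3} - \frac{1}{12} e_{1} + \frac{1}{3} e_{2} - \frac{1}{10} e_{3} + \frac{1}{6} e_{12} - e_{13} + 4 e_{23} - \frac{2}{5} e_{123}
step 2: \frac{101}{120} + \frac{23}{3} e_{1} + \frac{9}{4} e_{2} + \frac{15}{8} e_{3} - \frac{9}{40} e_{12} - \frac{3}{4} e_{13} - \frac{3}{16} e_{23} + \frac{3}{2} e_{123}
step 3: \frac{829}{120} - \frac{733}{1200} e_{1} - \frac{49183}{14400} e_{2} - \frac{1193}{480} e_{3} + \frac{19}{9} e_{12} - \frac{17}{48} e_{13} + \frac{331}{180} e_{23} + \frac{11297}{1440} e_{123}
Answer: \frac{829}{120} - \frac{733}{1200} e_{1} - \frac{49183}{14400} e_{2} - \frac{1193}{480} e_{3} + \frac{19}{9} e_{12} - \frac{17}{48} e_{13} + \frac{331}{180} e_{23} + \frac{11297}{1440} e_{123}


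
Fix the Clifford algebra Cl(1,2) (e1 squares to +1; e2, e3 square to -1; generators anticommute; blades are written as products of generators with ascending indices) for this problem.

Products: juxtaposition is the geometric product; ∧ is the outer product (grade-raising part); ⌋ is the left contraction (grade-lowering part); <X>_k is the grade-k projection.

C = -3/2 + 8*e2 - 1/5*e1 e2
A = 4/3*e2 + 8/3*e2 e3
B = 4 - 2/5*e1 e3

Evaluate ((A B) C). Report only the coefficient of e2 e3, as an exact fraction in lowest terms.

step 1: 16/3*e2 + 16/15*e1 e2 + 32/3*e2 e3 + 8/15*e1 e2 e3
step 2: -1072/25 - 48/5*e1 - 8*e2 + 6392/75*e3 - 8/5*e1 e2 + 32/15*e1 e3 - 16*e2 e3 - 4/5*e1 e2 e3
Answer: -16


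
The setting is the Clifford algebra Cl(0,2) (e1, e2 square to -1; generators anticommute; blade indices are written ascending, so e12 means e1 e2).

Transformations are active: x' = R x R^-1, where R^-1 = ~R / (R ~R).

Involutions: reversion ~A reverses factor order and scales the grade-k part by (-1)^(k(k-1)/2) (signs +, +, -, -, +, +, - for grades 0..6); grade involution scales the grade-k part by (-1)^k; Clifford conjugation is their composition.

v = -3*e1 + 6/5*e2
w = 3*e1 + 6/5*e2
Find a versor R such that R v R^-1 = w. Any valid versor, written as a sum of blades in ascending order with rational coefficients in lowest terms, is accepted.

Construction: equal norms (both -261/25) license R = v + w = 12/5*e2 — nothing changes along that direction, while (v - w)/2 changes sign, so v maps onto w.
Answer: 12/5*e2


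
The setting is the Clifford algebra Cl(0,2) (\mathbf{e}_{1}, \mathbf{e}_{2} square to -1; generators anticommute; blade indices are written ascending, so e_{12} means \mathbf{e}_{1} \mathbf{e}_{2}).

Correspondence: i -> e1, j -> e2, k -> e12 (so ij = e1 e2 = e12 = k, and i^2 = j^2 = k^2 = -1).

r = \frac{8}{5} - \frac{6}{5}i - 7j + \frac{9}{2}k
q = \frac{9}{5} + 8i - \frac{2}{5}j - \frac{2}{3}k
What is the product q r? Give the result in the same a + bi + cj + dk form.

In blades: q = \frac{9}{5} + 8 e_{1} - \frac{2}{5} e_{2} - \frac{2}{3} e_{12}, r = \frac{8}{5} - \frac{6}{5} e_{1} - 7 e_{2} + \frac{9}{2} e_{12}.
Distribute q over r term by term (generator squares from the signature, products reordered to ascending indices): (\frac{9}{5})*r = \frac{72}{25} - \frac{54}{25} e_{1} - \frac{63}{5} e_{2} + \frac{81}{10} e_{12}; (8 e_{1})*r = \frac{48}{5} + \frac{64}{5} e_{1} - 36 e_{2} - 56 e_{12}; (-\frac{2}{5} e_{2})*r = -\frac{14}{5} - \frac{9}{5} e_{1} - \frac{16}{25} e_{2} - \frac{12}{25} e_{12}; (-\frac{2}{3} e_{12})*r = 3 - \frac{14}{3} e_{1} + \frac{4}{5} e_{2} - \frac{16}{15} e_{12}.
Sum: \frac{317}{25} + \frac{313}{75} e_{1} - \frac{1211}{25} e_{2} - \frac{7417}{150} e_{12}; translating back through the correspondence:
Answer: \frac{317}{25} + \frac{313}{75}i - \frac{1211}{25}j - \frac{7417}{150}k


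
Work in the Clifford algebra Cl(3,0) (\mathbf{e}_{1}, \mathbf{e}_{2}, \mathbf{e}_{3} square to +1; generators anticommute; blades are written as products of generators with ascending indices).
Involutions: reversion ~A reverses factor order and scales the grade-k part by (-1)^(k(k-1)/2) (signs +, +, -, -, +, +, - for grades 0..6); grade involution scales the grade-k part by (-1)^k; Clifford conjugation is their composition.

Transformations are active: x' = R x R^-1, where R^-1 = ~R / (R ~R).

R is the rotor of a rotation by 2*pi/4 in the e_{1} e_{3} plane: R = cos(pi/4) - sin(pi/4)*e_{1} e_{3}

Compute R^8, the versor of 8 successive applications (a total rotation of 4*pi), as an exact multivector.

Because a rotor carries half the rotation angle, composing 8 copies of this e_{1} e_{3}-plane rotor multiplies the phase: 8*(pi/4) = 2 \pi, hence R^8 = cos(2 \pi) - sin(2 \pi)*e_{1} e_{3}.
cos(2 \pi) = 1 and sin(2 \pi) = 0, so R^8 = 1. The total rotation 4*pi is 2 full turns, so every vector returns to itself, yet the rotor is +1, back on the identity sheet (an even number of 2*pi turns).
Answer: 1


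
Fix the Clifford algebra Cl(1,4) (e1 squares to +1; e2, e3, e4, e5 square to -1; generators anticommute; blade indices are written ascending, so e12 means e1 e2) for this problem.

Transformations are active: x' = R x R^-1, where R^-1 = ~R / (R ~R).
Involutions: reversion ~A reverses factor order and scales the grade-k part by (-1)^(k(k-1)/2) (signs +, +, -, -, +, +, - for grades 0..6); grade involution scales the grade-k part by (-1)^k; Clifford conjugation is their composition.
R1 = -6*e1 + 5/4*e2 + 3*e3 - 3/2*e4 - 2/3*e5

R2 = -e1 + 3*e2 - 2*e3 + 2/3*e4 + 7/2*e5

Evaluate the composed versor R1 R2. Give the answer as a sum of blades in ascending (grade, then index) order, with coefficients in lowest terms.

Distribute over the terms of R1 (each basis-blade product reordered to ascending indices, repeated generators contracted through their squares):
(-6*e1) R2 = 6 - 18*e12 + 12*e13 - 4*e14 - 21*e15
(5/4*e2) R2 = -15/4 + 5/4*e12 - 5/2*e23 + 5/6*e24 + 35/8*e25
(3*e3) R2 = 6 + 3*e13 - 9*e23 + 2*e34 + 21/2*e35
(-3/2*e4) R2 = 1 - 3/2*e14 + 9/2*e24 - 3*e34 - 21/4*e45
(-2/3*e5) R2 = 7/3 - 2/3*e15 + 2*e25 - 4/3*e35 + 4/9*e45
Summing the partial products and collecting blades:
Answer: 139/12 - 67/4*e12 + 15*e13 - 11/2*e14 - 65/3*e15 - 23/2*e23 + 16/3*e24 + 51/8*e25 - e34 + 55/6*e35 - 173/36*e45


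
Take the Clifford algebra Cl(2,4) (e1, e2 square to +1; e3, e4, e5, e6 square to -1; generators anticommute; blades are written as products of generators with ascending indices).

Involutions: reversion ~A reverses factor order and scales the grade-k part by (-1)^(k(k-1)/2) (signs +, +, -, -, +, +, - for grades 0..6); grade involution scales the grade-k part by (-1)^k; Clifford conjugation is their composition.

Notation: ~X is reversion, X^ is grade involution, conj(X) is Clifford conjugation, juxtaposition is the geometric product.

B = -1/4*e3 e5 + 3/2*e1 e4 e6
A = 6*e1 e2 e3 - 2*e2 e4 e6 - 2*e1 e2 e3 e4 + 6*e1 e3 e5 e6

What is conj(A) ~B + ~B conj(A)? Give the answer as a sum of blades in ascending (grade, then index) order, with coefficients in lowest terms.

first term: 3*e1 e2 - 3/2*e1 e6 - 3/2*e1 e2 e5 + 3*e2 e3 e6 - 9*e3 e4 e5 - 1/2*e1 e2 e4 e5 - 9*e2 e3 e4 e6 + 1/2*e2 e3 e4 e5 e6
second term: -3*e1 e2 - 3/2*e1 e6 + 3/2*e1 e2 e5 + 3*e2 e3 e6 - 9*e3 e4 e5 + 1/2*e1 e2 e4 e5 - 9*e2 e3 e4 e6 + 1/2*e2 e3 e4 e5 e6
Answer: -3*e1 e6 + 6*e2 e3 e6 - 18*e3 e4 e5 - 18*e2 e3 e4 e6 + e2 e3 e4 e5 e6


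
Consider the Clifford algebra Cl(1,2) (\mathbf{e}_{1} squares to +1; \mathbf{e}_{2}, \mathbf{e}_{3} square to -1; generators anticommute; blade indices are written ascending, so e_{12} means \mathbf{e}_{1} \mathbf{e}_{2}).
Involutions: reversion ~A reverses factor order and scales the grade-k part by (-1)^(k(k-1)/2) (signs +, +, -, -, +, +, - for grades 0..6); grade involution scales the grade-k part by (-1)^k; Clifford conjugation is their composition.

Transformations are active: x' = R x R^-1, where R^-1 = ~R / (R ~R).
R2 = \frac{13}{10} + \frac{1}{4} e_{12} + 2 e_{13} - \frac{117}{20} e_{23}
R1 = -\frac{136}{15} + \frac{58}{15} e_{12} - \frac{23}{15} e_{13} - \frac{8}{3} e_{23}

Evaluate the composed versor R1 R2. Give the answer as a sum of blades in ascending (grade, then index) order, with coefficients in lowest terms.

Distribute over the terms of R1 (each basis-blade product reordered to ascending indices, repeated generators contracted through their squares):
(-\frac{136}{15}) R2 = -\frac{884}{75} - \frac{34}{15} e_{12} - \frac{272}{15} e_{13} + \frac{1326}{25} e_{23}
(\frac{58}{15} e_{12}) R2 = \frac{29}{30} + \frac{377}{75} e_{12} + \frac{1131}{50} e_{13} - \frac{116}{15} e_{23}
(-\frac{23}{15} e_{13}) R2 = -\frac{46}{15} + \frac{897}{100} e_{12} - \frac{299}{150} e_{13} - \frac{23}{60} e_{23}
(-\frac{8}{3} e_{23}) R2 = -\frac{78}{5} + \frac{16}{3} e_{12} - \frac{2}{3} e_{13} - \frac{52}{15} e_{23}
Summing the partial products and collecting blades:
Answer: -\frac{4423}{150} + \frac{5119}{300} e_{12} + \frac{137}{75} e_{13} + \frac{12437}{300} e_{23}


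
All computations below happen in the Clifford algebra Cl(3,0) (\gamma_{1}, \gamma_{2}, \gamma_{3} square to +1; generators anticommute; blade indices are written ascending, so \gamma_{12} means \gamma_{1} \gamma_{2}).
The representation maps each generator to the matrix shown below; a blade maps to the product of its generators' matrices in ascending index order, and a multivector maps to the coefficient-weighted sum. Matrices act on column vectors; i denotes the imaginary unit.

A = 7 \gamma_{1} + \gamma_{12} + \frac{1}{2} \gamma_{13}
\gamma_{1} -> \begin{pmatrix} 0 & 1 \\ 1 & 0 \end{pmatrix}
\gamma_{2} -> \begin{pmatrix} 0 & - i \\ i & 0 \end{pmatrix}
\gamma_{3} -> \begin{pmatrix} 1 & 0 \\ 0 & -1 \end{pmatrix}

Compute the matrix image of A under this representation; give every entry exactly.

Bivector images (products of the table entries): rho(\gamma_{12}) = rho(\gamma_{1})rho(\gamma_{2}) = \begin{pmatrix} i & 0 \\ 0 & - i \end{pmatrix}; rho(\gamma_{13}) = rho(\gamma_{1})rho(\gamma_{3}) = \begin{pmatrix} 0 & -1 \\ 1 & 0 \end{pmatrix}.
M = (7)*rho(\gamma_{1}) + (1)*rho(\gamma_{12}) + (\frac{1}{2})*rho(\gamma_{13}), summed entrywise:
Answer: \begin{pmatrix} i & \frac{13}{2} \\ \frac{15}{2} & - i \end{pmatrix}


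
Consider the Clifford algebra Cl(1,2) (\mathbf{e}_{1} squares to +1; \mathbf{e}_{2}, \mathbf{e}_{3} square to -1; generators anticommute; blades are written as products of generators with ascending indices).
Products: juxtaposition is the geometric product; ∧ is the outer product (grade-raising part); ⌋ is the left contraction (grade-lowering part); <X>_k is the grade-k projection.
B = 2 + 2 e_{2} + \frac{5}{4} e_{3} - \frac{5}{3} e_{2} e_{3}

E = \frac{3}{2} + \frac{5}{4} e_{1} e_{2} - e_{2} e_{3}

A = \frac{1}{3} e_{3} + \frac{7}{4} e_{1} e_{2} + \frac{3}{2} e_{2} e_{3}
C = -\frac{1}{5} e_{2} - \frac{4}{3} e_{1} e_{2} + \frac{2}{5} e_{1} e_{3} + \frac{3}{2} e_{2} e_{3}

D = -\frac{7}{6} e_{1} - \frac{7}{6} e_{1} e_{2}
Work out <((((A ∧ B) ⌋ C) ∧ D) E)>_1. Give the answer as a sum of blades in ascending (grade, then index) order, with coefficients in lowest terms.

step 1: \frac{2}{3} e_{3} + \frac{7}{2} e_{1} e_{2} + \frac{7}{3} e_{2} e_{3} + \frac{35}{16} e_{1} e_{2} e_{3}
step 2: -\frac{49}{6} + \frac{4}{15} e_{1} + e_{2}
step 3: \frac{343}{36} e_{1} + \frac{385}{36} e_{1} e_{2}
step 4: \frac{1925}{144} + \frac{343}{24} e_{1} + \frac{1715}{144} e_{2} + \frac{385}{24} e_{1} e_{2} + \frac{385}{36} e_{1} e_{3} - \frac{343}{36} e_{1} e_{2} e_{3}
step 5: \frac{343}{24} e_{1} + \frac{1715}{144} e_{2}
Answer: \frac{343}{24} e_{1} + \frac{1715}{144} e_{2}


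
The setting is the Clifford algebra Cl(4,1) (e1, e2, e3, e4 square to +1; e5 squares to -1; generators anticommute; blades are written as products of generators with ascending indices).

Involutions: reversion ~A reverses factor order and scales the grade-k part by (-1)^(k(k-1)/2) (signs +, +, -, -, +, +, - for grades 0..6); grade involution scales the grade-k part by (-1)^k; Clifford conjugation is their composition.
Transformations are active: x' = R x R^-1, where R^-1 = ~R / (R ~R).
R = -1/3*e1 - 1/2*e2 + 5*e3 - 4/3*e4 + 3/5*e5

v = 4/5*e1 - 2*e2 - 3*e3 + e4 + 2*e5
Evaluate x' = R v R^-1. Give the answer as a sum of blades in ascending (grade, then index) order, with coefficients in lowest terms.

~R = -1/3*e1 - 1/2*e2 + 5*e3 - 4/3*e4 + 3/5*e5, and R ~R = 24101/900, so R^-1 = ~R / (24101/900).
R v = -84/5 + 16/15*e1 e2 - 3*e1 e3 + 11/15*e1 e4 - 86/75*e1 e5 + 23/2*e2 e3 - 19/6*e2 e4 + 1/5*e2 e5 + e3 e4 + 59/5*e3 e5 - 49/15*e4 e5
Answer: -6572/17215*e1 + 9046/3443*e2 - 11271/3443*e3 + 2317/3443*e4 - 9478/3443*e5


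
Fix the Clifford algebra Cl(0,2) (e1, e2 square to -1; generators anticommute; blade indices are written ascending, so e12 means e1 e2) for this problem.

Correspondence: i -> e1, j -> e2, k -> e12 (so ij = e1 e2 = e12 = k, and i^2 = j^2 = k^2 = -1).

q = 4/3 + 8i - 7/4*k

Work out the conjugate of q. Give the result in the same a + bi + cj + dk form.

In blades: q = 4/3 + 8*e1 - 7/4*e12.
Conjugation here is Clifford conjugation: the scalar is fixed and the grade-1 and grade-2 blades all flip sign, giving 4/3 - 8*e1 + 7/4*e12; translating back:
Answer: 4/3 - 8i + 7/4*k


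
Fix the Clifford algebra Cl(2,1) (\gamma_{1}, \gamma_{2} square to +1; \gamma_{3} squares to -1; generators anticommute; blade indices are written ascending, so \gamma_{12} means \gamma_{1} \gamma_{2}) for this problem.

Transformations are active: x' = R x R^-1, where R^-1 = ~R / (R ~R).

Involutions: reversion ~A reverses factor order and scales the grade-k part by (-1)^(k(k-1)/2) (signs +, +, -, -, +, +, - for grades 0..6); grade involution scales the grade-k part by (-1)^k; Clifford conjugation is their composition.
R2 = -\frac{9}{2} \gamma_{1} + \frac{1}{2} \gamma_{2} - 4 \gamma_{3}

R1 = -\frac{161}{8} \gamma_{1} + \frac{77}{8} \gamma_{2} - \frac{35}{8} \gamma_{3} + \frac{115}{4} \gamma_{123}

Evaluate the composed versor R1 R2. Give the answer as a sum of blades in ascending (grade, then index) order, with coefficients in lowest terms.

Distribute over the terms of R2 (each basis-blade product reordered to ascending indices, repeated generators contracted through their squares):
R1 (-\frac{9}{2} \gamma_{1}) = \frac{1449}{16} + \frac{693}{16} \gamma_{12} - \frac{315}{16} \gamma_{13} - \frac{1035}{8} \gamma_{23}
R1 (\frac{1}{2} \gamma_{2}) = \frac{77}{16} - \frac{161}{16} \gamma_{12} - \frac{115}{8} \gamma_{13} + \frac{35}{16} \gamma_{23}
R1 (-4 \gamma_{3}) = -\frac{35}{2} + 115 \gamma_{12} + \frac{161}{2} \gamma_{13} - \frac{77}{2} \gamma_{23}
Summing the partial products and collecting blades:
Answer: \frac{623}{8} + \frac{593}{4} \gamma_{12} + \frac{743}{16} \gamma_{13} - \frac{2651}{16} \gamma_{23}


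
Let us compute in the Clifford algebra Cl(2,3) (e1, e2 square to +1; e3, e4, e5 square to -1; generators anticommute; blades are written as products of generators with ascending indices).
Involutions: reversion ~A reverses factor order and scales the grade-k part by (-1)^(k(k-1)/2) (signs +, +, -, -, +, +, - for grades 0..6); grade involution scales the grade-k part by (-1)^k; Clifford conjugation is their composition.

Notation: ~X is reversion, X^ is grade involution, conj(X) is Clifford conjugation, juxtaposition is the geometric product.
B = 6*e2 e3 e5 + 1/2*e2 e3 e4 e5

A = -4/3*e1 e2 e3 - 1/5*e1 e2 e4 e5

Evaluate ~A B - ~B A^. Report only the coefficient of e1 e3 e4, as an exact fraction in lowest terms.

first term: 1/10*e1 e3 + 8*e1 e5 + 6/5*e1 e3 e4 + 2/3*e1 e4 e5
second term: -1/10*e1 e3 + 8*e1 e5 - 6/5*e1 e3 e4 + 2/3*e1 e4 e5
Answer: 12/5


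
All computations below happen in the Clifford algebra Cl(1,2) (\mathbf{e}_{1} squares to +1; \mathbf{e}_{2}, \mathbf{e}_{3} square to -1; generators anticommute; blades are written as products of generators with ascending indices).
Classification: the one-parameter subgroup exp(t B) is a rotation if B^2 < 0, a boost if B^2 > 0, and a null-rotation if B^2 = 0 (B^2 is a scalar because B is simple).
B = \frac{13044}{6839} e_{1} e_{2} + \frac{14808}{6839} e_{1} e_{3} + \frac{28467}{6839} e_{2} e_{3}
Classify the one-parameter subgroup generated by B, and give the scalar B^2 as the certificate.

B^2 term by term: the squares give (\frac{13044}{6839})^2*(e_{1} e_{2})^2 + (\frac{14808}{6839})^2*(e_{1} e_{3})^2 + (\frac{28467}{6839})^2*(e_{2} e_{3})^2 = \frac{170145936}{46771921}*(+1) + \frac{219276864}{46771921}*(+1) + \frac{810370089}{46771921}*(-1) = -9 (each basis 2-blade squares to minus the product of its generators' squares); cross terms between blades sharing an index anticommute and cancel. So B^2 = -9.
Answer: rotation, certificate B^2 = -9. The scalar -9 is the complete invariant here: its sign names the subgroup type.


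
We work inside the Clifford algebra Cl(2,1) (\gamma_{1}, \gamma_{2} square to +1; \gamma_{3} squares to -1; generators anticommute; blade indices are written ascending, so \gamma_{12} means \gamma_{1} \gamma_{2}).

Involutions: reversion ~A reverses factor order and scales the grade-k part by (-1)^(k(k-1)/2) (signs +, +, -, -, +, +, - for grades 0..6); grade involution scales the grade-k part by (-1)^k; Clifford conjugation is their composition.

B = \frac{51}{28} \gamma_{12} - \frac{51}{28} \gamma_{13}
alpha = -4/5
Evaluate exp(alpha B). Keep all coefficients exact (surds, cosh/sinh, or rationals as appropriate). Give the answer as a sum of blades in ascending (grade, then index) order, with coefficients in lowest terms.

B^2 term by term: the squares give (\frac{51}{28})^2*(\gamma_{12})^2 + (-\frac{51}{28})^2*(\gamma_{13})^2 = \frac{2601}{784}*(-1) + \frac{2601}{784}*(+1) = 0 (each basis 2-blade squares to minus the product of its generators' squares); cross terms between blades sharing an index anticommute and cancel. So B^2 = 0.
B^2 = 0, hence only two terms survive: exp(alpha B) = 1 + alpha B (parabolic case).
Answer: 1 - \frac{51}{35} \gamma_{12} + \frac{51}{35} \gamma_{13}


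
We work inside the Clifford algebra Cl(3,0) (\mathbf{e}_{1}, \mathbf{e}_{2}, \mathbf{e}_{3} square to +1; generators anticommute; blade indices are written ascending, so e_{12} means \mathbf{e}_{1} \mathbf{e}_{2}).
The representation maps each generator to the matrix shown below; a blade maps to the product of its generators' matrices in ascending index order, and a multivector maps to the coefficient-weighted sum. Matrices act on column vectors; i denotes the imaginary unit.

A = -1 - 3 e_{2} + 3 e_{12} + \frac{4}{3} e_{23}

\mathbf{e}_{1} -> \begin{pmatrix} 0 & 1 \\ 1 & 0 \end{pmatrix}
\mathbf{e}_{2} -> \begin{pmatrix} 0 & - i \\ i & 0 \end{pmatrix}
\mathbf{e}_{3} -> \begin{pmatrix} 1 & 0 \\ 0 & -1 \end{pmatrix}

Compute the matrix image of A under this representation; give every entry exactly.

Bivector images (products of the table entries): rho(e_{12}) = rho(\mathbf{e}_{1})rho(\mathbf{e}_{2}) = \begin{pmatrix} i & 0 \\ 0 & - i \end{pmatrix}; rho(e_{23}) = rho(\mathbf{e}_{2})rho(\mathbf{e}_{3}) = \begin{pmatrix} 0 & i \\ i & 0 \end{pmatrix}.
M = (-1)*1 + (-3)*rho(e_{2}) + (3)*rho(e_{12}) + (\frac{4}{3})*rho(e_{23}), summed entrywise (1 is the identity matrix):
Answer: \begin{pmatrix} -1 + 3 i & \frac{13 i}{3} \\ - \frac{5 i}{3} & -1 - 3 i \end{pmatrix}


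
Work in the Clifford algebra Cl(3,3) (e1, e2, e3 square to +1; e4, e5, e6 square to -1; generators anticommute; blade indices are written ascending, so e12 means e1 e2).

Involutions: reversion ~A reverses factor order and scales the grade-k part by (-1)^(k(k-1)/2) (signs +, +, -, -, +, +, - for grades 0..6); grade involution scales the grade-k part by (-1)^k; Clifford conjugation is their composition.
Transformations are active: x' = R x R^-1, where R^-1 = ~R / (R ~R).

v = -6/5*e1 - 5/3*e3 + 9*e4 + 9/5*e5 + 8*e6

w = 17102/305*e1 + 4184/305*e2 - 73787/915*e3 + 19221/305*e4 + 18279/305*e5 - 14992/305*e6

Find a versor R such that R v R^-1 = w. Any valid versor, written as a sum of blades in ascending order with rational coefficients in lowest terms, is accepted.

Equal squares first: v^2 = w^2 = -6481/45. Then v + w = 16736/305*e1 + 4184/305*e2 - 25104/305*e3 + 21966/305*e4 + 18828/305*e5 - 12552/305*e6 is a versor taking v to w, provided it is invertible.
Answer: 16736/305*e1 + 4184/305*e2 - 25104/305*e3 + 21966/305*e4 + 18828/305*e5 - 12552/305*e6


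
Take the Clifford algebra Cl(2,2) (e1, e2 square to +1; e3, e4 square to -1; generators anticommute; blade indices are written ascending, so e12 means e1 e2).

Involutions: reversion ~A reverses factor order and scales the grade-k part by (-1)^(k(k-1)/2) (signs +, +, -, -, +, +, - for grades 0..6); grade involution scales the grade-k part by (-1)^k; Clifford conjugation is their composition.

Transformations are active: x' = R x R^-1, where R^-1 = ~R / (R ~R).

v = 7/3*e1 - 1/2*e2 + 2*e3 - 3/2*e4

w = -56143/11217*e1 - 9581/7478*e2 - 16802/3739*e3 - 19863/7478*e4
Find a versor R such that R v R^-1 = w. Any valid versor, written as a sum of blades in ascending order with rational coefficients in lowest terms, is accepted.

Equal squares first: v^2 = w^2 = -5/9. Then v + w = -9990/3739*e1 - 6660/3739*e2 - 9324/3739*e3 - 15540/3739*e4 is a versor taking v to w, provided it is invertible.
Answer: -9990/3739*e1 - 6660/3739*e2 - 9324/3739*e3 - 15540/3739*e4


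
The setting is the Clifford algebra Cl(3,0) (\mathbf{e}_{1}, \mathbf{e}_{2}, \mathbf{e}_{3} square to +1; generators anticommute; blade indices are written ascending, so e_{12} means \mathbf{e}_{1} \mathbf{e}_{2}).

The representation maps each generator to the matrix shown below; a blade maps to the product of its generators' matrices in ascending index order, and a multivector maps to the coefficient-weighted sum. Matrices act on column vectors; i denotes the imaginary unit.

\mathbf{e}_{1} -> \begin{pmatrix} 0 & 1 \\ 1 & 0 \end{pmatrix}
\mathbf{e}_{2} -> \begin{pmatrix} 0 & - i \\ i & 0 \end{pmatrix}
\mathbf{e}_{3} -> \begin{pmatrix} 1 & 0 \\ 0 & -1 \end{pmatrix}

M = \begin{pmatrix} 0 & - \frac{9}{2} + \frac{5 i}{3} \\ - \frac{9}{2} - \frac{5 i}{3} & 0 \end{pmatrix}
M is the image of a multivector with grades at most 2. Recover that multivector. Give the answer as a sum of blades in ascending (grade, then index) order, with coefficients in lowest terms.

Method: 1, rho(e_{1}), rho(e_{2}), rho(e_{3}) form a trace-orthogonal basis of the 2x2 complex matrices (tr(X Y) = 2 if X = Y, else 0), so M = m0*1 + m1*rho(e_{1}) + m2*rho(e_{2}) + m3*rho(e_{3}) with m0 = tr(M)/2 = 0, m1 = tr(M rho(e_{1}))/2 = - \frac{9}{2}, m2 = tr(M rho(e_{2}))/2 = - \frac{5}{3}, m3 = tr(M rho(e_{3}))/2 = 0.
Multiplying table entries, the bivector images are rho(e_{12}) = i*rho(e_{3}), rho(e_{13}) = -i*rho(e_{2}), rho(e_{23}) = i*rho(e_{1}); with real blade coefficients the real parts of m0..m3 are the coefficients of 1, e_{1}, e_{2}, e_{3} and the imaginary parts give the bivectors (e_{23}: Im m1, e_{13}: -Im m2, e_{12}: Im m3).
Answer: -\frac{9}{2} e_{1} - \frac{5}{3} e_{2}


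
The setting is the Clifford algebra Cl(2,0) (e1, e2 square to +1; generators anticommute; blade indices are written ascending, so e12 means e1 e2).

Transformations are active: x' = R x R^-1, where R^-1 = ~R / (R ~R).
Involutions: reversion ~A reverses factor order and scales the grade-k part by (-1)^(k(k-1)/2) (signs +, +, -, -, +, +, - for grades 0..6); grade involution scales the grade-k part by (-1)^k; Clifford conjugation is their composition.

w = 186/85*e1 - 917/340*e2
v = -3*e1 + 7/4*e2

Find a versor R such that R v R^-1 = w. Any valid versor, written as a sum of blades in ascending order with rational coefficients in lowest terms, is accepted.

Equal squares first: v^2 = w^2 = 193/16. Then v + w = -69/85*e1 - 161/170*e2 is a versor taking v to w, provided it is invertible.
Answer: -69/85*e1 - 161/170*e2


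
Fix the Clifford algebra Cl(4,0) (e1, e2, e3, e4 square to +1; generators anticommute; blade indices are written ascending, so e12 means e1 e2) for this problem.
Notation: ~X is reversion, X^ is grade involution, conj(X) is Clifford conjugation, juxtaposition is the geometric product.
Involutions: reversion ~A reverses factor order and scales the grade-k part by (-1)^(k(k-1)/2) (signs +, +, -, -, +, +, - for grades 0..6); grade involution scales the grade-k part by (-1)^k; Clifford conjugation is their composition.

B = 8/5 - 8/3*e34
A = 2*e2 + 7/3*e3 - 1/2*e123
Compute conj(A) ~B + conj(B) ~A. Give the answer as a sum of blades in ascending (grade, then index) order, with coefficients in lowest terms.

first term: -16/5*e2 - 56/15*e3 - 56/9*e4 - 4/5*e123 - 4/3*e124 - 16/3*e234
second term: 16/5*e2 + 56/15*e3 - 56/9*e4 + 4/5*e123 - 4/3*e124 + 16/3*e234
Answer: -112/9*e4 - 8/3*e124


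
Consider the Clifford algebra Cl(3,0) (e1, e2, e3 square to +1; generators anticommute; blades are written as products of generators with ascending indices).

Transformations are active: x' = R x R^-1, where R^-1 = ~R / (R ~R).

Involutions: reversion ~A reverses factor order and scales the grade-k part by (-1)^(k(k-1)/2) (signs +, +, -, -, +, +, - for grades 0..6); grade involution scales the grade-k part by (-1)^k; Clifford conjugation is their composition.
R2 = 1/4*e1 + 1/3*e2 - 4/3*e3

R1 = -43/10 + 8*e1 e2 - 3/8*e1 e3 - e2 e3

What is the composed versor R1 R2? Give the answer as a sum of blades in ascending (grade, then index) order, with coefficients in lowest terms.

Distribute over the terms of R2 (each basis-blade product reordered to ascending indices, repeated generators contracted through their squares):
R1 (1/4*e1) = -43/40*e1 - 2*e2 + 3/32*e3 - 1/4*e1 e2 e3
R1 (1/3*e2) = 8/3*e1 - 43/30*e2 + 1/3*e3 + 1/8*e1 e2 e3
R1 (-4/3*e3) = 1/2*e1 + 4/3*e2 + 86/15*e3 - 32/3*e1 e2 e3
Summing the partial products and collecting blades:
Answer: 251/120*e1 - 21/10*e2 + 2957/480*e3 - 259/24*e1 e2 e3
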